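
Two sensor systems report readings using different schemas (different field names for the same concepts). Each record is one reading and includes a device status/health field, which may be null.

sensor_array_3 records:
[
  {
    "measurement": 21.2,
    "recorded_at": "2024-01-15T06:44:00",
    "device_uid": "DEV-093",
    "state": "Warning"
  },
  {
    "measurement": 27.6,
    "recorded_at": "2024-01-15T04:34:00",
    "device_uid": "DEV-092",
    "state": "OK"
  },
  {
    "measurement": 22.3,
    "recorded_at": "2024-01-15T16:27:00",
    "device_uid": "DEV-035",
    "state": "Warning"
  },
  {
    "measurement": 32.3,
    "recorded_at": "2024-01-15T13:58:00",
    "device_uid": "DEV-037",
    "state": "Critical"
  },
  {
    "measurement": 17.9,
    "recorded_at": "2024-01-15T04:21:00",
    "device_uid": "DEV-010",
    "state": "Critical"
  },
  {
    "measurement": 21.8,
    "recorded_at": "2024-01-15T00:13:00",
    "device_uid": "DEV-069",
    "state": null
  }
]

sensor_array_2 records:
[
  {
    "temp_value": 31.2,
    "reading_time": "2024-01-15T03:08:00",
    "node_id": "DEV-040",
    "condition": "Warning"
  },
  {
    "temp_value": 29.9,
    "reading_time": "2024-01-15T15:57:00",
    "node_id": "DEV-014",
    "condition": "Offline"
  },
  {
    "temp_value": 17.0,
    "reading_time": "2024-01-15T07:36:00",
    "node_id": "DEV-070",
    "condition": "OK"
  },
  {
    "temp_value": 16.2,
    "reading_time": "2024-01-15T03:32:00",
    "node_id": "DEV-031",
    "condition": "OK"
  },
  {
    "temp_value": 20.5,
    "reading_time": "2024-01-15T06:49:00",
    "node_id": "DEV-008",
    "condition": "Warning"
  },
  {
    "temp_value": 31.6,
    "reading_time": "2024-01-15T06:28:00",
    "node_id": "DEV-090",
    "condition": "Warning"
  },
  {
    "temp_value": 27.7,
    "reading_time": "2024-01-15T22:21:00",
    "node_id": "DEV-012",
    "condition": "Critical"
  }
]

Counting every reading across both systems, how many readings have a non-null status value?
12

Schema mapping: "state" (sensor_array_3) = "condition" (sensor_array_2) = status

Non-null in sensor_array_3: 5
Non-null in sensor_array_2: 7

Total non-null: 5 + 7 = 12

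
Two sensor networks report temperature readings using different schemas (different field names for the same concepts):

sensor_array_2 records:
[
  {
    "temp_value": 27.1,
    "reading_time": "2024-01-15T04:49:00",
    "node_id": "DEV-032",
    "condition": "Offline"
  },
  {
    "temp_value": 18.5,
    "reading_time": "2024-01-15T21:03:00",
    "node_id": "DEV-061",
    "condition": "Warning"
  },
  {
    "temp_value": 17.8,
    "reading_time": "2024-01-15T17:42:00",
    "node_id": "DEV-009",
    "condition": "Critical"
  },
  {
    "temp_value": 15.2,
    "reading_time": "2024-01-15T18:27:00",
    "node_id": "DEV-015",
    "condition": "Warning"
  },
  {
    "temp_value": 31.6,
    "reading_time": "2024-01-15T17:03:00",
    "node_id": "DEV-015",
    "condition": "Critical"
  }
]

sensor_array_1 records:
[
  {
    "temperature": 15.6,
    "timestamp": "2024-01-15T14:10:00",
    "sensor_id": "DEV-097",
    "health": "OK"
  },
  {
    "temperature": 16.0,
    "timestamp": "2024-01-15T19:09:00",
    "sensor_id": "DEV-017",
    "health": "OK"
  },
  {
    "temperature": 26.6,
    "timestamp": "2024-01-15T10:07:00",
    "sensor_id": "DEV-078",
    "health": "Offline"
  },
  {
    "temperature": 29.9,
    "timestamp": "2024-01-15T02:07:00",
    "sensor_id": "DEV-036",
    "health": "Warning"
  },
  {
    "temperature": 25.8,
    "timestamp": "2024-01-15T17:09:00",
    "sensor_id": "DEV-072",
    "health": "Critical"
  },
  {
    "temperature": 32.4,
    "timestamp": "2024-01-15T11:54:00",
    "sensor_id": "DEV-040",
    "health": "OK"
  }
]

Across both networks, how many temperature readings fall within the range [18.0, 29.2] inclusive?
4

Schema mapping: "temp_value" (sensor_array_2) = "temperature" (sensor_array_1) = temperature

Readings in [18.0, 29.2] from sensor_array_2: 2
Readings in [18.0, 29.2] from sensor_array_1: 2

Total count: 2 + 2 = 4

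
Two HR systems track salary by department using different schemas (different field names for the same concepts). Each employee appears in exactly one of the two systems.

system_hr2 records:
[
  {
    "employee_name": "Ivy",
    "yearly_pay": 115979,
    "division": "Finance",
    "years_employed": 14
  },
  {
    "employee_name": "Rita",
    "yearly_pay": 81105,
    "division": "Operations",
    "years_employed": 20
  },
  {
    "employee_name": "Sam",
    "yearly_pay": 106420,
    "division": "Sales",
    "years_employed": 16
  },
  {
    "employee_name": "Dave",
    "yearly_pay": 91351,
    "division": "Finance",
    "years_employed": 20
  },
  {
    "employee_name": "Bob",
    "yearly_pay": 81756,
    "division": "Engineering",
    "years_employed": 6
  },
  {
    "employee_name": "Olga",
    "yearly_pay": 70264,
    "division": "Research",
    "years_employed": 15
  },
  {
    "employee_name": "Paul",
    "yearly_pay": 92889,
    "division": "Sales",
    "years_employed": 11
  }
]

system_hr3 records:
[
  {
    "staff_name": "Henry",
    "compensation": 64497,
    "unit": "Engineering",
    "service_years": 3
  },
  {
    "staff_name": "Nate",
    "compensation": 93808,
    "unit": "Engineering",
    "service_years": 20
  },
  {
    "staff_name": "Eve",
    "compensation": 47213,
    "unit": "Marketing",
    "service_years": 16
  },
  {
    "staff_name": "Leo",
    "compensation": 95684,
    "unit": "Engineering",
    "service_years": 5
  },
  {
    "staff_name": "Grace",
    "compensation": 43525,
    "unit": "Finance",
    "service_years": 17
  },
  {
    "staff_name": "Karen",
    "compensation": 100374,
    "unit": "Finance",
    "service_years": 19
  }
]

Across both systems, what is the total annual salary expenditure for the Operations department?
81105

Schema mappings:
- "division" (system_hr2) = "unit" (system_hr3) = department
- "yearly_pay" (system_hr2) = "compensation" (system_hr3) = salary

Operations salaries from system_hr2: 81105
Operations salaries from system_hr3: 0

Total: 81105 + 0 = 81105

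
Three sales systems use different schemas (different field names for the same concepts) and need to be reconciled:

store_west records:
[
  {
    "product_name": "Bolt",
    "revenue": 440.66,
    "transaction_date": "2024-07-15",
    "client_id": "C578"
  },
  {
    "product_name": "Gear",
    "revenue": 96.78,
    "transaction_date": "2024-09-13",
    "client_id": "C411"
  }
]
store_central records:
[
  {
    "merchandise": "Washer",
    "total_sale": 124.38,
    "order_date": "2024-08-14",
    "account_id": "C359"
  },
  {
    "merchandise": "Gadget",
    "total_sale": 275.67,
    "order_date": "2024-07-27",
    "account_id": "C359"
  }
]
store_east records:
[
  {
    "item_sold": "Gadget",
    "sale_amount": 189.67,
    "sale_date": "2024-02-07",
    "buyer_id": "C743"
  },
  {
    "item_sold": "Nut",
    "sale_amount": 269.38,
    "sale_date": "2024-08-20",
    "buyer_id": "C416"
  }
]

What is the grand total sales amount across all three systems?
1396.54

Schema reconciliation - all amount fields map to sale amount:

store_west (revenue): 537.44
store_central (total_sale): 400.05
store_east (sale_amount): 459.05

Grand total: 1396.54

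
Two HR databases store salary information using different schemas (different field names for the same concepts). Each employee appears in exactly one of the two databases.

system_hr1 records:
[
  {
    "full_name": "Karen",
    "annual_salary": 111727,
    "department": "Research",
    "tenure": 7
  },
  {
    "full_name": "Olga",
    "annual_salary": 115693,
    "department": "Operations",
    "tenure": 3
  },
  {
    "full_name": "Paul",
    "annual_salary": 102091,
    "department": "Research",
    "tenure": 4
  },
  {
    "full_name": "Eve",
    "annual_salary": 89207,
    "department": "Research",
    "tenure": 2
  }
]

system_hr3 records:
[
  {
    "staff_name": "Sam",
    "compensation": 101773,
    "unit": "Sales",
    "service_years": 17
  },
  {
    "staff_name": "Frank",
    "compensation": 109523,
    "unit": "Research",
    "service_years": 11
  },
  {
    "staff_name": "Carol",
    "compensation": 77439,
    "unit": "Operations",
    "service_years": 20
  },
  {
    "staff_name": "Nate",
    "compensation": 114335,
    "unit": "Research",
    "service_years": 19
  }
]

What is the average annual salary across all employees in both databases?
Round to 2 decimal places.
102723.50

Schema mapping: "annual_salary" (system_hr1) = "compensation" (system_hr3) = annual salary

All salaries: [111727, 115693, 102091, 89207, 101773, 109523, 77439, 114335]
Sum: 821788
Count: 8
Average: 821788 / 8 = 102723.50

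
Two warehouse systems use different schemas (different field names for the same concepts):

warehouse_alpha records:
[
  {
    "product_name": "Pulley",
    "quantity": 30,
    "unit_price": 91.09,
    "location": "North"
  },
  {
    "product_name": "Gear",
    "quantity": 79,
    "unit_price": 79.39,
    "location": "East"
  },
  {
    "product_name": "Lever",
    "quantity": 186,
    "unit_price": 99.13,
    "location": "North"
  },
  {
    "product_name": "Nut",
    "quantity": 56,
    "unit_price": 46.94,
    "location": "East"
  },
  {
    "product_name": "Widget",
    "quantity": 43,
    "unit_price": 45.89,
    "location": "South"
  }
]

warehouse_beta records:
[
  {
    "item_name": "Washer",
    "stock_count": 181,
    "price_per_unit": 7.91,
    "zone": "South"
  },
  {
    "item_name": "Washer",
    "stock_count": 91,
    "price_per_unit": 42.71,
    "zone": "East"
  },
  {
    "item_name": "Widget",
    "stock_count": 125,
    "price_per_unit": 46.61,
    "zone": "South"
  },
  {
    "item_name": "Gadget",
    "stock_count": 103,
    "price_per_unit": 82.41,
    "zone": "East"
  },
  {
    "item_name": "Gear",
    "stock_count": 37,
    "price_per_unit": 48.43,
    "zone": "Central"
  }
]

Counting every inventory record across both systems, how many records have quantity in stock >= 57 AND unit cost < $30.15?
1

Schema mappings:
- "quantity" (warehouse_alpha) = "stock_count" (warehouse_beta) = quantity
- "unit_price" (warehouse_alpha) = "price_per_unit" (warehouse_beta) = unit cost

Records meeting both conditions in warehouse_alpha: 0
Records meeting both conditions in warehouse_beta: 1

Total: 0 + 1 = 1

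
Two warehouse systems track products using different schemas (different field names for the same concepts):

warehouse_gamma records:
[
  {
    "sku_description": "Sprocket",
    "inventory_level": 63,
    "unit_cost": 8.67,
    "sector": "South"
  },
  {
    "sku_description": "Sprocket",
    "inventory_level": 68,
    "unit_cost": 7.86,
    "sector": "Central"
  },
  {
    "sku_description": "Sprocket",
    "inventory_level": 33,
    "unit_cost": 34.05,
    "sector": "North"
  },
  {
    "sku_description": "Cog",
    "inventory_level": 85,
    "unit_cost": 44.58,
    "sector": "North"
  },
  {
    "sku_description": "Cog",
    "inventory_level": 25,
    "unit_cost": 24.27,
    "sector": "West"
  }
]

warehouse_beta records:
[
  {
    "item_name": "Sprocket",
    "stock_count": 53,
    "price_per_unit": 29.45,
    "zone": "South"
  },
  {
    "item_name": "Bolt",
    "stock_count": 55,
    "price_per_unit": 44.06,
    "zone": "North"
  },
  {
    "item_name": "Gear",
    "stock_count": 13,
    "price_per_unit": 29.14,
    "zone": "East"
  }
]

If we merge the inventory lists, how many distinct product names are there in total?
4

Schema mapping: "sku_description" (warehouse_gamma) = "item_name" (warehouse_beta) = product name

Products in warehouse_gamma: ['Cog', 'Sprocket']
Products in warehouse_beta: ['Bolt', 'Gear', 'Sprocket']

Union (unique products): ['Bolt', 'Cog', 'Gear', 'Sprocket']
Count: 4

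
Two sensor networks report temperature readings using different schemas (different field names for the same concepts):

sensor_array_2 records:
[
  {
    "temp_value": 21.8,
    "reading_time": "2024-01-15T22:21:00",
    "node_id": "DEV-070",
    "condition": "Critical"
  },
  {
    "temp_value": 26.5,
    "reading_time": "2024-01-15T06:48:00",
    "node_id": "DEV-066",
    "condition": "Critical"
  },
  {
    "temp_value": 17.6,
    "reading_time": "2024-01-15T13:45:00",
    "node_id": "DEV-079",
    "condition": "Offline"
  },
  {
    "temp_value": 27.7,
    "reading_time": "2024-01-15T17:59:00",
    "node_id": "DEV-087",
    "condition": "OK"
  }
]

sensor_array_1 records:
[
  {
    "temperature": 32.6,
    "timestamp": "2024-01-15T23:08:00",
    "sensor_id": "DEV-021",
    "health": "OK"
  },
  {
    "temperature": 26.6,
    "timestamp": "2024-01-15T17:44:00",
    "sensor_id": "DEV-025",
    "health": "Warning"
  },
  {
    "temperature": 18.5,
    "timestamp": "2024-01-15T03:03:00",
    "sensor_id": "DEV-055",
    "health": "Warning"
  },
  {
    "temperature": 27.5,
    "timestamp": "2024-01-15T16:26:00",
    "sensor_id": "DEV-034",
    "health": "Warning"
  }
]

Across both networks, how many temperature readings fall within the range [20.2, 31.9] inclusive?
5

Schema mapping: "temp_value" (sensor_array_2) = "temperature" (sensor_array_1) = temperature

Readings in [20.2, 31.9] from sensor_array_2: 3
Readings in [20.2, 31.9] from sensor_array_1: 2

Total count: 3 + 2 = 5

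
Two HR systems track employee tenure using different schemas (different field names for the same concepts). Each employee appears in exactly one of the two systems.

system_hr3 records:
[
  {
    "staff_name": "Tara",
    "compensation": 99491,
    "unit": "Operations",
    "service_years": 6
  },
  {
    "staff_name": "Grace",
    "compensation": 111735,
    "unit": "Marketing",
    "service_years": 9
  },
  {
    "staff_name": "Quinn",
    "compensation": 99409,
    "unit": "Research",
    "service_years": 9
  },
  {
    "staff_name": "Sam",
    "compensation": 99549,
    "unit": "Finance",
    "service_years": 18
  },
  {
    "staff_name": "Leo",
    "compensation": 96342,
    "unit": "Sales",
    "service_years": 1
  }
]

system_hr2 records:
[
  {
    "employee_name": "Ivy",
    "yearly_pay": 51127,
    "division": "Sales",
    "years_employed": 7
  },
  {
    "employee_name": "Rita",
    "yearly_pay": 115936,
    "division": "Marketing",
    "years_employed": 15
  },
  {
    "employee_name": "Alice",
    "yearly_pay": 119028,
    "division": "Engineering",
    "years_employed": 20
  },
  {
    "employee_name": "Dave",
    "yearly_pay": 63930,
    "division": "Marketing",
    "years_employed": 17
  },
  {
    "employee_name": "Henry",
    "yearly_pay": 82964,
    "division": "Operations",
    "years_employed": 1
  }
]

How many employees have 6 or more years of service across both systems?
8

Reconcile schemas: "service_years" (system_hr3) = "years_employed" (system_hr2) = years of service

From system_hr3: 4 employees with >= 6 years
From system_hr2: 4 employees with >= 6 years

Total: 4 + 4 = 8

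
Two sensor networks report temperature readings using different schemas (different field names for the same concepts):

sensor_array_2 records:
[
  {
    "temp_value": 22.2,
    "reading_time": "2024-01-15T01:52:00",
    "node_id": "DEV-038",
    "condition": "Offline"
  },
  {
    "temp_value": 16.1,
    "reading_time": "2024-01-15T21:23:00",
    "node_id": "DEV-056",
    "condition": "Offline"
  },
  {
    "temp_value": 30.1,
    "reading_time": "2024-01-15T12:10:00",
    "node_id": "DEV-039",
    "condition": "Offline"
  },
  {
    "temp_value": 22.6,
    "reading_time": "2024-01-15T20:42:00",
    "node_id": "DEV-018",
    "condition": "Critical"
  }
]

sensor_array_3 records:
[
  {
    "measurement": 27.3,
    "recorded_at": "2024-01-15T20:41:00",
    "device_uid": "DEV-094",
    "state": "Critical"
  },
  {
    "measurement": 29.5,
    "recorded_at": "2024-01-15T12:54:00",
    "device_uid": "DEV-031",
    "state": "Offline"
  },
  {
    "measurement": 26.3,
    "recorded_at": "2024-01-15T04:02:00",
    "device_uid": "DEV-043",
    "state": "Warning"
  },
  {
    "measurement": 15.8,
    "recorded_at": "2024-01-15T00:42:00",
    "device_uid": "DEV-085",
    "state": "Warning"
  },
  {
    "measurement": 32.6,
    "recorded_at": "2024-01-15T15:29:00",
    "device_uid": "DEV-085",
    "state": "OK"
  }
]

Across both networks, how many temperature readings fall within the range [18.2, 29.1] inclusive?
4

Schema mapping: "temp_value" (sensor_array_2) = "measurement" (sensor_array_3) = temperature

Readings in [18.2, 29.1] from sensor_array_2: 2
Readings in [18.2, 29.1] from sensor_array_3: 2

Total count: 2 + 2 = 4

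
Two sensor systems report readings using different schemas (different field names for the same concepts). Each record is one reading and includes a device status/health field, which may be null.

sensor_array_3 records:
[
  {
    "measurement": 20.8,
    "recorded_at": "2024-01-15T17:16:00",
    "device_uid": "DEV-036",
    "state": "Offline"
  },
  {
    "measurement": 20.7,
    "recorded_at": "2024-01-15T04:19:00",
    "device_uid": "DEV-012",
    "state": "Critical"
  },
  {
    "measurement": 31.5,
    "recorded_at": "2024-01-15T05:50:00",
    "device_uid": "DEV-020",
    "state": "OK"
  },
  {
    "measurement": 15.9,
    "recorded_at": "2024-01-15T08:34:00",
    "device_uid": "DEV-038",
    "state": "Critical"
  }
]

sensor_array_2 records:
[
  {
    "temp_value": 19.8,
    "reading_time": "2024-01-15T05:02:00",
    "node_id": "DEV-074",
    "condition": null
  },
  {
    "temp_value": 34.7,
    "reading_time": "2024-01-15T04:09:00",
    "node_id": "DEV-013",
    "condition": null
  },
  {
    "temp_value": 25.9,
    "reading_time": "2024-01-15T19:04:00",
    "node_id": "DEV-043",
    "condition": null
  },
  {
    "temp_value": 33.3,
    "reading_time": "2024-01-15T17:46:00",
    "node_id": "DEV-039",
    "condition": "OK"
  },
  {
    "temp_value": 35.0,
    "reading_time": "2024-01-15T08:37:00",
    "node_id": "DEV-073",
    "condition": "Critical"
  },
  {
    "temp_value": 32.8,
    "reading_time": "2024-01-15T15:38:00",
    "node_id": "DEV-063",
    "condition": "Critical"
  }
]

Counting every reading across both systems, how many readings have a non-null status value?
7

Schema mapping: "state" (sensor_array_3) = "condition" (sensor_array_2) = status

Non-null in sensor_array_3: 4
Non-null in sensor_array_2: 3

Total non-null: 4 + 3 = 7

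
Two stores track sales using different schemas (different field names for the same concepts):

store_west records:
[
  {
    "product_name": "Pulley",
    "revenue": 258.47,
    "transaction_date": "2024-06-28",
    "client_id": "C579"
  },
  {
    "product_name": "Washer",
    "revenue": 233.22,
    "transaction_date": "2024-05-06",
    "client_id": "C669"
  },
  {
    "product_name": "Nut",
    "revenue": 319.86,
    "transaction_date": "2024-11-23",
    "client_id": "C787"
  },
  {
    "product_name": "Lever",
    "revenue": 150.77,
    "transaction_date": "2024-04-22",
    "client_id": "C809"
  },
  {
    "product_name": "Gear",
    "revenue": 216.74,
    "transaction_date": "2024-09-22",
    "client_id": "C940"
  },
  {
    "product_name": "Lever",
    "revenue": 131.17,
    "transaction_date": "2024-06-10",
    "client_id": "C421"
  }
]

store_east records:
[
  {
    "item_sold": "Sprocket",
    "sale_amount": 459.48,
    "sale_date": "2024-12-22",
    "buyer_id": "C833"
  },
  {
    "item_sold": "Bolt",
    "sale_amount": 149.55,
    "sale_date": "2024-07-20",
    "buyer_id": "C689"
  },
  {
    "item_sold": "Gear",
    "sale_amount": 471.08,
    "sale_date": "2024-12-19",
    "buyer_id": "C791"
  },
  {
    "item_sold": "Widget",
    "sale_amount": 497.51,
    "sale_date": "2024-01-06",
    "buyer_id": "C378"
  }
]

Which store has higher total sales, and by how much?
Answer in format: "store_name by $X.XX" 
store_east by $267.39

Schema mapping: "revenue" (store_west) = "sale_amount" (store_east) = sale amount

Total for store_west: 1310.23
Total for store_east: 1577.62

Difference: |1310.23 - 1577.62| = 267.39
store_east has higher sales by $267.39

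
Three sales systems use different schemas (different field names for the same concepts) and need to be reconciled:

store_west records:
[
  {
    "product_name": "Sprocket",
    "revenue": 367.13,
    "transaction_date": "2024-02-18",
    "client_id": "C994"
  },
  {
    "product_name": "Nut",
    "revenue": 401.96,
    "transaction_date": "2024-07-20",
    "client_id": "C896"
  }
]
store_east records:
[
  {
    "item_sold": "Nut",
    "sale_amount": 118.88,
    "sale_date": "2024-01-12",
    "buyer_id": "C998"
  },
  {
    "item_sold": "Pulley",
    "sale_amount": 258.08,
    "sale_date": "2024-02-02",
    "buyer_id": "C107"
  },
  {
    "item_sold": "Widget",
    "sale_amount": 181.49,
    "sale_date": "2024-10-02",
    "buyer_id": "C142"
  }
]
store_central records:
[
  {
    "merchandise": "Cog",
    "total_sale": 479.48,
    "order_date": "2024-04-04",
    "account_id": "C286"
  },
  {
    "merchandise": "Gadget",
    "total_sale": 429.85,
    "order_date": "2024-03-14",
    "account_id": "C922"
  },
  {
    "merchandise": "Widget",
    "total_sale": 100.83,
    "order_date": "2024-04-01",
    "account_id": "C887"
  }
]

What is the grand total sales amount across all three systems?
2337.7

Schema reconciliation - all amount fields map to sale amount:

store_west (revenue): 769.09
store_east (sale_amount): 558.45
store_central (total_sale): 1010.16

Grand total: 2337.7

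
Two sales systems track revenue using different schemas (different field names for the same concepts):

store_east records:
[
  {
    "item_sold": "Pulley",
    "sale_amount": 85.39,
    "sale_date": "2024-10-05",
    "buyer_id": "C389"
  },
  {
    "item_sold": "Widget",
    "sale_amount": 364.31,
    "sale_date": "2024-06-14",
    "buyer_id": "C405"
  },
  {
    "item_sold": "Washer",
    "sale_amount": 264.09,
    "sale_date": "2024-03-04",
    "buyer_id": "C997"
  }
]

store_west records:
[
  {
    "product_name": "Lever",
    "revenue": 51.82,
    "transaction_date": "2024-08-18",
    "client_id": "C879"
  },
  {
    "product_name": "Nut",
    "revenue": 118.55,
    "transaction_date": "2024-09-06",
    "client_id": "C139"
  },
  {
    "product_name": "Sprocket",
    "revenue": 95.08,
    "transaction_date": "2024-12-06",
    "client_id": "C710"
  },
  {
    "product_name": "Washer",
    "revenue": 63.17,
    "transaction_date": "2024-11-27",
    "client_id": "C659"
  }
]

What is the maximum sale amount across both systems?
364.31

Reconcile: "sale_amount" (store_east) = "revenue" (store_west) = sale amount

Maximum in store_east: 364.31
Maximum in store_west: 118.55

Overall maximum: max(364.31, 118.55) = 364.31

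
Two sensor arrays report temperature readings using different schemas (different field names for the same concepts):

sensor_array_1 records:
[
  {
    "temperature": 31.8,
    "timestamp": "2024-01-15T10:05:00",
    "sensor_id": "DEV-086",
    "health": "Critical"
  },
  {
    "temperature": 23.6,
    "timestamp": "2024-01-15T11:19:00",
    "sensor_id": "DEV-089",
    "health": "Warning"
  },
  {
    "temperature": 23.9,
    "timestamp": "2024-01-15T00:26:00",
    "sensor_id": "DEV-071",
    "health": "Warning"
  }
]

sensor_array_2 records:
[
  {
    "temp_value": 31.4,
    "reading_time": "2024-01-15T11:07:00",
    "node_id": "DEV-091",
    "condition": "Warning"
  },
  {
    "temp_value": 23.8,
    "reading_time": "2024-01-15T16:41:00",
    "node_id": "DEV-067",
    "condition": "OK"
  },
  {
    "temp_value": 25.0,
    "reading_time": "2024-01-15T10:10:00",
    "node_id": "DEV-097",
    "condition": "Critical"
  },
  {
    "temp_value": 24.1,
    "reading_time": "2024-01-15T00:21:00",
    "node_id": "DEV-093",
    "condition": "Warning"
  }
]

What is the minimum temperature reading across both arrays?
23.6

Schema mapping: "temperature" (sensor_array_1) = "temp_value" (sensor_array_2) = temperature reading

Minimum in sensor_array_1: 23.6
Minimum in sensor_array_2: 23.8

Overall minimum: min(23.6, 23.8) = 23.6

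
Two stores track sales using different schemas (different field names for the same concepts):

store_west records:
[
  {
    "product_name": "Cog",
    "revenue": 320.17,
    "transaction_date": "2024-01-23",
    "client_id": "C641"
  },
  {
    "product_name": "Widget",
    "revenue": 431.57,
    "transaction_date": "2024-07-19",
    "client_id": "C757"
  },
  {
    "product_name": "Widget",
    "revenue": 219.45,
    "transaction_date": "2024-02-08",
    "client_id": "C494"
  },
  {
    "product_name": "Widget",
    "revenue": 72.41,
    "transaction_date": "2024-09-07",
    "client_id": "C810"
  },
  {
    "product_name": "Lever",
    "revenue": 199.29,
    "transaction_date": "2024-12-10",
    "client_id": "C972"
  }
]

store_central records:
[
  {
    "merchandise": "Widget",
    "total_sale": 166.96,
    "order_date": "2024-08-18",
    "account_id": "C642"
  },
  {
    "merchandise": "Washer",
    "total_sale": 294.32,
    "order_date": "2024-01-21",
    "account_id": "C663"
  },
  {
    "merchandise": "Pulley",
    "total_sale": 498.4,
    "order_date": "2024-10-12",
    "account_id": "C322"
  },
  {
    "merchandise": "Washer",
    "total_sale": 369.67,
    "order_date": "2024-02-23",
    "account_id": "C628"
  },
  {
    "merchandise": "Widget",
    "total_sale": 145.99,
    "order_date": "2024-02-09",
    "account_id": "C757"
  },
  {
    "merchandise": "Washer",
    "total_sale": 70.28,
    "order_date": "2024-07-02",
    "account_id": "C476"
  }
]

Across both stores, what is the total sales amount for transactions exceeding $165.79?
2499.83

Schema mapping: "revenue" (store_west) = "total_sale" (store_central) = sale amount

Sum of sales > $165.79 in store_west: 1170.48
Sum of sales > $165.79 in store_central: 1329.35

Total: 1170.48 + 1329.35 = 2499.83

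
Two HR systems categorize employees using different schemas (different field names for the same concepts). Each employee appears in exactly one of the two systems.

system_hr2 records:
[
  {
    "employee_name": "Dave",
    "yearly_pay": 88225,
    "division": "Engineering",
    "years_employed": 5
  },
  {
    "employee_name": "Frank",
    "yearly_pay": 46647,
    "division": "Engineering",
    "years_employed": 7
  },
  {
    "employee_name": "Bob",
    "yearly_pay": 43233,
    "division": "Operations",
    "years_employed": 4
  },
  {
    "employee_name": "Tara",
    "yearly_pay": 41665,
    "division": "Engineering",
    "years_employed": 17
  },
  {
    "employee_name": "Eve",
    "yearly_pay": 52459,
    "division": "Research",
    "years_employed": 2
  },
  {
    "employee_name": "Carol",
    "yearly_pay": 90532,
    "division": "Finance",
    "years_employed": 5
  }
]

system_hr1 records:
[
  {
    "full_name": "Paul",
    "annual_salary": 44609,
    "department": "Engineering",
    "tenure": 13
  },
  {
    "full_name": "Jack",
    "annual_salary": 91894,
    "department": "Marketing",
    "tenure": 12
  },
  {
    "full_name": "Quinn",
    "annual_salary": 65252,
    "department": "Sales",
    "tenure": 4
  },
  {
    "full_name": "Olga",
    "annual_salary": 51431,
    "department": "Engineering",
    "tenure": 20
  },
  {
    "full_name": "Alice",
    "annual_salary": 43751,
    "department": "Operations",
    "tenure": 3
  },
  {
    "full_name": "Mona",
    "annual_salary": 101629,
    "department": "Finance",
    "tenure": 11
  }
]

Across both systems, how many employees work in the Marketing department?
1

Schema mapping: "division" (system_hr2) = "department" (system_hr1) = department

Marketing employees in system_hr2: 0
Marketing employees in system_hr1: 1

Total in Marketing: 0 + 1 = 1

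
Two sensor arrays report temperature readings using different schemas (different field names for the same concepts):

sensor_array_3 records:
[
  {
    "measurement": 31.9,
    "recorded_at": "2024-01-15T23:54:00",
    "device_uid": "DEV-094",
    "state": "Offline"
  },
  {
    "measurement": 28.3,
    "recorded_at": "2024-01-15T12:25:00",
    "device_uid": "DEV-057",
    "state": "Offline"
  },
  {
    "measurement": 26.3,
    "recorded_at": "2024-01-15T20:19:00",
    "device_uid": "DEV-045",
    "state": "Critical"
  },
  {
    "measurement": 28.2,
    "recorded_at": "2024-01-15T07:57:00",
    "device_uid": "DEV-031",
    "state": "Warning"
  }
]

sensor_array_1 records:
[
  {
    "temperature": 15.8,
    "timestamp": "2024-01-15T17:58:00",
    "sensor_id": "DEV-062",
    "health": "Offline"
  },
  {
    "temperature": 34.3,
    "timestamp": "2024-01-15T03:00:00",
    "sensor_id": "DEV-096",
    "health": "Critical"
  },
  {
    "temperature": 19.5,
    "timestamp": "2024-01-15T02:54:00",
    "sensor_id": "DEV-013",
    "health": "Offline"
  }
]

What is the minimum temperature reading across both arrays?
15.8

Schema mapping: "measurement" (sensor_array_3) = "temperature" (sensor_array_1) = temperature reading

Minimum in sensor_array_3: 26.3
Minimum in sensor_array_1: 15.8

Overall minimum: min(26.3, 15.8) = 15.8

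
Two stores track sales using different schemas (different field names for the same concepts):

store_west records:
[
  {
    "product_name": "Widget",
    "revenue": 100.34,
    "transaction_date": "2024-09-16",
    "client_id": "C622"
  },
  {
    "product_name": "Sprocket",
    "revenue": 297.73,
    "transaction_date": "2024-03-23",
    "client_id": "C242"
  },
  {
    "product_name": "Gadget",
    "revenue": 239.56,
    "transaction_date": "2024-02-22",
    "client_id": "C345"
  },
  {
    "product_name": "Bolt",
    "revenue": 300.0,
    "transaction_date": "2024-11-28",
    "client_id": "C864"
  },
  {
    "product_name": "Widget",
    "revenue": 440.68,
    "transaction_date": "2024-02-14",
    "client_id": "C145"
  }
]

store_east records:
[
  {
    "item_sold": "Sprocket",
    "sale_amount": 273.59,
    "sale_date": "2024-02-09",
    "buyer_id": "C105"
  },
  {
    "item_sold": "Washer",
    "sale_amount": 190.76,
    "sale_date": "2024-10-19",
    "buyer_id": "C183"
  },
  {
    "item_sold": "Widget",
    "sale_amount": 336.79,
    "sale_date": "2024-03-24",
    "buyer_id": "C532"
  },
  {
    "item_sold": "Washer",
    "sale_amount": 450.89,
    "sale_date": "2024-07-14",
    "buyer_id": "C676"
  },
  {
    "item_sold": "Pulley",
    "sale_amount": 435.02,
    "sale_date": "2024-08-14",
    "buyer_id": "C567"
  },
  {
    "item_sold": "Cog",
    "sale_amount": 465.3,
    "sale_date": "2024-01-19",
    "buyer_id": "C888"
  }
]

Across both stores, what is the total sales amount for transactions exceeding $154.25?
3430.32

Schema mapping: "revenue" (store_west) = "sale_amount" (store_east) = sale amount

Sum of sales > $154.25 in store_west: 1277.97
Sum of sales > $154.25 in store_east: 2152.35

Total: 1277.97 + 2152.35 = 3430.32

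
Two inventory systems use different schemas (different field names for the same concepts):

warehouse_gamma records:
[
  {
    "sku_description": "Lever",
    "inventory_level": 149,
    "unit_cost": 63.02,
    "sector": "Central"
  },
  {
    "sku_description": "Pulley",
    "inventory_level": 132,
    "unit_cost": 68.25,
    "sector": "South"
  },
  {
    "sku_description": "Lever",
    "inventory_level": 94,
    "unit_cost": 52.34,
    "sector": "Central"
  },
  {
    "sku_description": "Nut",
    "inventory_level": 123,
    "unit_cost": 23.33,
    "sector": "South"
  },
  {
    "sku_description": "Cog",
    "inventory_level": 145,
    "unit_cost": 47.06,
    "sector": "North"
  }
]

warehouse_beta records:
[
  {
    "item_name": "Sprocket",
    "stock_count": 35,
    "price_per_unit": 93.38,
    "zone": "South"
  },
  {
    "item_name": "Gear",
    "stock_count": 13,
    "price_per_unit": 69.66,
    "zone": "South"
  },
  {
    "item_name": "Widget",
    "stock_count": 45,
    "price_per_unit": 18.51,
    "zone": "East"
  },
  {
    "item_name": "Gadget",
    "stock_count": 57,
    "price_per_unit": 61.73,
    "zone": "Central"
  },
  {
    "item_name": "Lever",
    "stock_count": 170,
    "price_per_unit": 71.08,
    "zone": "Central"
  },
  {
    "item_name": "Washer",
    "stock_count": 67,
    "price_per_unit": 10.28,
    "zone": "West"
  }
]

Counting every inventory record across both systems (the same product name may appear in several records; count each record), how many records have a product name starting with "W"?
2

Schema mapping: "sku_description" (warehouse_gamma) = "item_name" (warehouse_beta) = product name

Records with product name starting with "W" in warehouse_gamma: 0
Records with product name starting with "W" in warehouse_beta: 2

Total: 0 + 2 = 2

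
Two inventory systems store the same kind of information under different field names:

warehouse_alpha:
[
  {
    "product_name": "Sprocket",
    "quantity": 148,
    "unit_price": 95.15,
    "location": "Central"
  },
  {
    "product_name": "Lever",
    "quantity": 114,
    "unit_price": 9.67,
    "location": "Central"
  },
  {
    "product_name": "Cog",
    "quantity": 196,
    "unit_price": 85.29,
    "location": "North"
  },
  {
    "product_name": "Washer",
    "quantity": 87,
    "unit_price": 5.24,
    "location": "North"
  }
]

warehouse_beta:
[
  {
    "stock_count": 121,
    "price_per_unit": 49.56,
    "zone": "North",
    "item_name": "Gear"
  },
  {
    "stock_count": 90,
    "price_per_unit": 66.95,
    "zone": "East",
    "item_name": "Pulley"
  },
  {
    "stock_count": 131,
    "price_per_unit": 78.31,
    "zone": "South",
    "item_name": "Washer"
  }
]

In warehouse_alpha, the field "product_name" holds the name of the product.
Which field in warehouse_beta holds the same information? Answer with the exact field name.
item_name

In warehouse_alpha, "product_name" holds the name of the product.
The fields in warehouse_beta are: "stock_count", "price_per_unit", "zone", "item_name".
"item_name" is the match: the name refers to the same concept and its values are product-name strings (e.g. 'Gear', 'Pulley').
The other fields ("stock_count", "price_per_unit", "zone") hold different kinds of data.

So "product_name" in warehouse_alpha corresponds to "item_name" in warehouse_beta.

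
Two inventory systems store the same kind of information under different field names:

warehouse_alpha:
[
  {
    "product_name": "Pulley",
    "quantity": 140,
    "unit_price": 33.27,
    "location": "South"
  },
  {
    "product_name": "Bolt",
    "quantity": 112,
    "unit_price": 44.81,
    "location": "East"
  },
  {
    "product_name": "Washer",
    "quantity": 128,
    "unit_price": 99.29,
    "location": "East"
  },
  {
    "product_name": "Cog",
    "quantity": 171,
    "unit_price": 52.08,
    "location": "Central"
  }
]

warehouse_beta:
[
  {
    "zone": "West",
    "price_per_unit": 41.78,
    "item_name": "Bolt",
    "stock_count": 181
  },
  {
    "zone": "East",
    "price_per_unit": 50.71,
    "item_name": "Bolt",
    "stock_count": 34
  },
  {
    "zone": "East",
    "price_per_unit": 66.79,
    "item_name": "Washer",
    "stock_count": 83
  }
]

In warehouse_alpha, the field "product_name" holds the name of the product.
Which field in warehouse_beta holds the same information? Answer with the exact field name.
item_name

In warehouse_alpha, "product_name" holds the name of the product.
The fields in warehouse_beta are: "zone", "price_per_unit", "item_name", "stock_count".
"item_name" is the match: the name refers to the same concept and its values are product-name strings (e.g. 'Bolt', 'Washer').
The other fields ("zone", "price_per_unit", "stock_count") hold different kinds of data.

So "product_name" in warehouse_alpha corresponds to "item_name" in warehouse_beta.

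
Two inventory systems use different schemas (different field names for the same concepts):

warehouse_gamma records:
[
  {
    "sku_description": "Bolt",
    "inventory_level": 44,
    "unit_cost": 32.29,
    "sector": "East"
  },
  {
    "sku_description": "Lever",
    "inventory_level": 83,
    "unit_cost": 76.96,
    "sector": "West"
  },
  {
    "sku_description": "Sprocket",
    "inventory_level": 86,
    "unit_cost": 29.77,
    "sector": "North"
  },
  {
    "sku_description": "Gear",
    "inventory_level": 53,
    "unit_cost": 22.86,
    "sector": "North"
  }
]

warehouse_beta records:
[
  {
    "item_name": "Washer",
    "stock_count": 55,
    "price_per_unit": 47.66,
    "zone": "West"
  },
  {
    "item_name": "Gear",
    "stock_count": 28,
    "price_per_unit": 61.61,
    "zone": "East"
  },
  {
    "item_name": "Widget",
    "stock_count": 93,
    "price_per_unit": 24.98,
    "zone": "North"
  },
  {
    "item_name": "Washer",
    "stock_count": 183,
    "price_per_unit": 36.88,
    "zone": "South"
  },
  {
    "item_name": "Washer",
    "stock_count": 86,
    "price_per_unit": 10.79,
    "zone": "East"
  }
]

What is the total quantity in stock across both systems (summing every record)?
711

To reconcile these schemas, identify the field holding the quantity in stock in each system:
1. In warehouse_gamma it is "inventory_level"
2. In warehouse_beta it is "stock_count"

From warehouse_gamma: 44 + 83 + 86 + 53 = 266
From warehouse_beta: 55 + 28 + 93 + 183 + 86 = 445

Total: 266 + 445 = 711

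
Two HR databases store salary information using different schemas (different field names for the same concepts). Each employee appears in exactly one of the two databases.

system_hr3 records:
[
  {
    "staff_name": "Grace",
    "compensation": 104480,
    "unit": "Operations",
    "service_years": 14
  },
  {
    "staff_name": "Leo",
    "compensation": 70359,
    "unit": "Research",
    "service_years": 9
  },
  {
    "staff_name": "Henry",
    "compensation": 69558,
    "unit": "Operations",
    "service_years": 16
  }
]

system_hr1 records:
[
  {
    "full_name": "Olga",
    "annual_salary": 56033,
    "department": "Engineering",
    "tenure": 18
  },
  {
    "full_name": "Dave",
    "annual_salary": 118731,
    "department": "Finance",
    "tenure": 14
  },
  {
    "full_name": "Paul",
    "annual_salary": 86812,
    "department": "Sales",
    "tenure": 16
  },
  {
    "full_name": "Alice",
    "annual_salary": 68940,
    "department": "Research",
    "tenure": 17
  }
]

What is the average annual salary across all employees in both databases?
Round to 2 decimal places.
82130.43

Schema mapping: "compensation" (system_hr3) = "annual_salary" (system_hr1) = annual salary

All salaries: [104480, 70359, 69558, 56033, 118731, 86812, 68940]
Sum: 574913
Count: 7
Average: 574913 / 7 = 82130.43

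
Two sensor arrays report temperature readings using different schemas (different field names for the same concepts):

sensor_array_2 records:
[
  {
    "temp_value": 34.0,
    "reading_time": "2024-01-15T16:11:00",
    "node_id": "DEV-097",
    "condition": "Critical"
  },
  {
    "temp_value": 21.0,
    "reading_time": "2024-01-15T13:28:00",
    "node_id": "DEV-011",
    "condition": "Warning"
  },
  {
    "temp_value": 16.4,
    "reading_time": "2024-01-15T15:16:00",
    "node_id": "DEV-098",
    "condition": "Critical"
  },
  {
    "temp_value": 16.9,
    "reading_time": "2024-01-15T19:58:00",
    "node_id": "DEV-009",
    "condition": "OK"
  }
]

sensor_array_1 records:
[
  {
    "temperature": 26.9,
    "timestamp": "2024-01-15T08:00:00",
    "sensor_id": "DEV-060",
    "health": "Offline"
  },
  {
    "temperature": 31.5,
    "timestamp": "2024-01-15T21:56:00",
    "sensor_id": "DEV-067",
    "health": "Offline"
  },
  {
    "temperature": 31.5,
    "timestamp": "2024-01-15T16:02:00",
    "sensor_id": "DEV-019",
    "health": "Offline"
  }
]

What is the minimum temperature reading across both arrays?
16.4

Schema mapping: "temp_value" (sensor_array_2) = "temperature" (sensor_array_1) = temperature reading

Minimum in sensor_array_2: 16.4
Minimum in sensor_array_1: 26.9

Overall minimum: min(16.4, 26.9) = 16.4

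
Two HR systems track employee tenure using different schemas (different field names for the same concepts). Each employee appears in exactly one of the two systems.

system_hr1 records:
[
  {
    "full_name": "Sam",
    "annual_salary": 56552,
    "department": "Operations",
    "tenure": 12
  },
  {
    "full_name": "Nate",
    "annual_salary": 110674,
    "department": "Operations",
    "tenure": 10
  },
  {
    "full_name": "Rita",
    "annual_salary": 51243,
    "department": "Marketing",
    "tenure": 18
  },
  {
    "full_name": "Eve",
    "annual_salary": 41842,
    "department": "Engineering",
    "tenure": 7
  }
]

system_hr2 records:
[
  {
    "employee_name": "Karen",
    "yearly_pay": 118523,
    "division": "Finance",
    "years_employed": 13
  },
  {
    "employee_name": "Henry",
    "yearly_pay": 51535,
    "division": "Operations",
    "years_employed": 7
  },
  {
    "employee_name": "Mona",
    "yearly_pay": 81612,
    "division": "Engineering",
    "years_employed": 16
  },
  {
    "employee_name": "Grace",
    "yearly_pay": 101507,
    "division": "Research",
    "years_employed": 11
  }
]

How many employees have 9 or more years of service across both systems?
6

Reconcile schemas: "tenure" (system_hr1) = "years_employed" (system_hr2) = years of service

From system_hr1: 3 employees with >= 9 years
From system_hr2: 3 employees with >= 9 years

Total: 3 + 3 = 6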